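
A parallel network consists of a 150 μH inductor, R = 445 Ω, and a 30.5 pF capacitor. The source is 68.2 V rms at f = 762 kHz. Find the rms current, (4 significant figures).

ω = 2πf = 4.788e+06 rad/s
X_L = ωL = 718.2 Ω
X_C = 1/(ωC) = 6848 Ω
Parallel: admittances add. Y = 1/R + 1/(jωL) + jωC
Y = (0.002247 − j0.001246) S
|Y| = 0.002570 S → |Z| = 1/|Y| = 389.1 Ω, ∠Z = −∠Y = 29.01°
I = V/|Z| = 68.2/389.1 = 175.3 mA

175.3 mA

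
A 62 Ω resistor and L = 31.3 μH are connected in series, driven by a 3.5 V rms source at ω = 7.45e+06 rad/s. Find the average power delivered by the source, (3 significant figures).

X_L = ωL = 233 Ω
Z = 62.0 + j233 Ω
|Z| = √(62.0² + 233²) = 241 Ω
∠Z = arctan(233/62.0) = 75.1°
I = V/|Z| = 14.5 mA
P = VI cos φ = 3.5 × 0.0145 × cos(75.1°) = 13.0 mW

13.0 mW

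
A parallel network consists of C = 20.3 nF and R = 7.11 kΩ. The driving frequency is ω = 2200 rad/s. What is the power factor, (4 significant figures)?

X_C = 1/(ωC) = 22390 Ω
Parallel: admittances add. Y = 1/R + jωC
Y = (0.0001406 + j4.466e-05) S
|Y| = 0.0001476 S → |Z| = 1/|Y| = 6777 Ω, ∠Z = −∠Y = -17.62°
cos φ = cos(-17.62°) = 0.9531

0.9531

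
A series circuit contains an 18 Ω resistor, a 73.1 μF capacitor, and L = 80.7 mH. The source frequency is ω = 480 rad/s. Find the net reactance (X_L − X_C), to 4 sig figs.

X_L = ωL = 38.74 Ω
X_C = 1/(ωC) = 28.50 Ω
X = 38.74 − 28.50 = 10.24 Ω

10.24 Ω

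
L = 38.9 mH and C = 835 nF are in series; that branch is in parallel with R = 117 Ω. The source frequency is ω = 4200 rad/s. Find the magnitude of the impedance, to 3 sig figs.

84.4 Ω

X_L = ωL = 163 Ω
X_C = 1/(ωC) = 285 Ω
Branch 1: Z₁ = R = 117 Ω
Branch 2 (series LC): Z₂ = j(X_L − X_C) = −j122 Ω
Parallel: Z = Z₁Z₂/(Z₁+Z₂), |Z| = 84.4 Ω, ∠Z = -43.9°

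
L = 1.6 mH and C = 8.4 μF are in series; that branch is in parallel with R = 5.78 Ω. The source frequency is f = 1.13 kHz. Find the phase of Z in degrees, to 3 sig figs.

ω = 2πf = 7100 rad/s
X_L = ωL = 11.4 Ω
X_C = 1/(ωC) = 16.8 Ω
Branch 1: Z₁ = R = 5.78 Ω
Branch 2 (series LC): Z₂ = j(X_L − X_C) = −j5.41 Ω
Parallel: Z = Z₁Z₂/(Z₁+Z₂), |Z| = 3.95 Ω, ∠Z = -46.9°

-46.9°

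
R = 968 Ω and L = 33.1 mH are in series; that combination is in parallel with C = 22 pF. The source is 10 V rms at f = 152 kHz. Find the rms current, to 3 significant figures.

ω = 2πf = 955000 rad/s
X_L = ωL = 31600 Ω
X_C = 1/(ωC) = 47600 Ω
Branch 1 (R+jX_L): Z₁ = 968 + j31600 Ω, |Z₁| = 31600 Ω
Branch 2 (−jX_C): Z₂ = −j47600 Ω
Parallel: Z = Z₁Z₂/(Z₁+Z₂), |Z| = 94000 Ω, ∠Z = 84.8°
I = V/|Z| = 10/94000 = 106 μA

106 μA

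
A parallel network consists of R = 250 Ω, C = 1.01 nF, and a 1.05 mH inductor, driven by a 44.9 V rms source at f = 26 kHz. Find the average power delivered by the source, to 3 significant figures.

ω = 2πf = 163400 rad/s
X_L = ωL = 172 Ω
X_C = 1/(ωC) = 6060 Ω
Parallel: admittances add. Y = 1/R + 1/(jωL) + jωC
Y = (0.00400 − j0.00566) S
|Y| = 0.00693 S → |Z| = 1/|Y| = 144 Ω, ∠Z = −∠Y = 54.8°
I = V/|Z| = 311 mA
P = VI cos φ = 44.9 × 0.311 × cos(54.8°) = 8.06 W

8.06 W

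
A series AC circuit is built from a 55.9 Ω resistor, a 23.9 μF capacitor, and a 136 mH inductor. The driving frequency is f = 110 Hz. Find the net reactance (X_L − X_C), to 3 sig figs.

ω = 2πf = 691.2 rad/s
X_L = ωL = 94.0 Ω
X_C = 1/(ωC) = 60.5 Ω
X = 94.0 − 60.5 = 33.5 Ω

33.5 Ω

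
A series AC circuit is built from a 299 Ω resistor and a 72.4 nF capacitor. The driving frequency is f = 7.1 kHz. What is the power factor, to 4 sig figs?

ω = 2πf = 44610 rad/s
X_C = 1/(ωC) = 309.6 Ω
Z = 299.0 − j309.6 Ω
|Z| = √(299.0² + 309.6²) = 430.4 Ω
∠Z = arctan(-309.6/299.0) = -46.00°
cos φ = cos(-46.00°) = 0.6947

0.6947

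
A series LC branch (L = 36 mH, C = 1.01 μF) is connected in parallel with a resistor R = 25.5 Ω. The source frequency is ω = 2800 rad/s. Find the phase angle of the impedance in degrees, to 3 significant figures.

-5.76°

X_L = ωL = 101 Ω
X_C = 1/(ωC) = 354 Ω
Branch 1: Z₁ = R = 25.5 Ω
Branch 2 (series LC): Z₂ = j(X_L − X_C) = −j253 Ω
Parallel: Z = Z₁Z₂/(Z₁+Z₂), |Z| = 25.4 Ω, ∠Z = -5.76°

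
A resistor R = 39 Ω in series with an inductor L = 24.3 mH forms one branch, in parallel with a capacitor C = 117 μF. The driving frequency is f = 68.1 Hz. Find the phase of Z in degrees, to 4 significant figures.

ω = 2πf = 427.9 rad/s
X_L = ωL = 10.40 Ω
X_C = 1/(ωC) = 19.98 Ω
Branch 1 (R+jX_L): Z₁ = 39.00 + j10.40 Ω, |Z₁| = 40.36 Ω
Branch 2 (−jX_C): Z₂ = −j19.98 Ω
Parallel: Z = Z₁Z₂/(Z₁+Z₂), |Z| = 20.08 Ω, ∠Z = -61.27°

-61.27°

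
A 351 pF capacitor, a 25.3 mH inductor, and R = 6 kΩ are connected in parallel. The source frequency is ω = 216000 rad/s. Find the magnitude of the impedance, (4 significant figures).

X_L = ωL = 5465 Ω
X_C = 1/(ωC) = 13190 Ω
Parallel: admittances add. Y = 1/R + 1/(jωL) + jωC
Y = (0.0001667 − j0.0001072) S
|Y| = 0.0001982 S → |Z| = 1/|Y| = 5047 Ω, ∠Z = −∠Y = 32.74°

5047 Ω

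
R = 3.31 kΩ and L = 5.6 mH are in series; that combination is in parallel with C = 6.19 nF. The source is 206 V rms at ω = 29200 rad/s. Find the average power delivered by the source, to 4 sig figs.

12.79 W

X_L = ωL = 163.5 Ω
X_C = 1/(ωC) = 5533 Ω
Branch 1 (R+jX_L): Z₁ = 3310 + j163.5 Ω, |Z₁| = 3314 Ω
Branch 2 (−jX_C): Z₂ = −j5533 Ω
Parallel: Z = Z₁Z₂/(Z₁+Z₂), |Z| = 2907 Ω, ∠Z = -28.83°
I = V/|Z| = 70.86 mA
P = VI cos φ = 206 × 0.07086 × cos(-28.83°) = 12.79 W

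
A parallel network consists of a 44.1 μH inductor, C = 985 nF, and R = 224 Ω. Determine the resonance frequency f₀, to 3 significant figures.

ω₀ = 1/√(LC) = 1/√(4.41e-05 × 9.85e-07) = 151700 rad/s
f₀ = ω₀/(2π) = 24.1 kHz

24.1 kHz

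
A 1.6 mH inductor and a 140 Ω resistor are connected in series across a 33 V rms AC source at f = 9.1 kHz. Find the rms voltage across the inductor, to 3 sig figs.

ω = 2πf = 57180 rad/s
X_L = ωL = 91.5 Ω
Z = 140 + j91.5 Ω
|Z| = √(140² + 91.5²) = 167 Ω
I = V/|Z| = 197 mA
V_L = I·|Z_L| = 0.197 × 91.5 = 18.1 V

18.1 V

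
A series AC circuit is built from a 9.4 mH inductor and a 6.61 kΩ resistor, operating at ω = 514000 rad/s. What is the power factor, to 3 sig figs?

0.807

X_L = ωL = 4830 Ω
Z = 6610 + j4830 Ω
|Z| = √(6610² + 4830²) = 8190 Ω
∠Z = arctan(4830/6610) = 36.2°
cos φ = cos(36.2°) = 0.807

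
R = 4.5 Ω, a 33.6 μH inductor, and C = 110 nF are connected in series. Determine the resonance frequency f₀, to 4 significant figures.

ω₀ = 1/√(LC) = 1/√(3.36e-05 × 1.1e-07) = 520200 rad/s
f₀ = ω₀/(2π) = 82.79 kHz

82.79 kHz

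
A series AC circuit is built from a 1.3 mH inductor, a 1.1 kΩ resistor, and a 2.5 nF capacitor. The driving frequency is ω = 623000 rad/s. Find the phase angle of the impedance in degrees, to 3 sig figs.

X_L = ωL = 810 Ω
X_C = 1/(ωC) = 642 Ω
Net reactance X = X_L − X_C = 168 Ω
Z = 1100 + j168 Ω
|Z| = √(1100² + 168²) = 1110 Ω
∠Z = arctan(168/1100) = 8.68°

8.68°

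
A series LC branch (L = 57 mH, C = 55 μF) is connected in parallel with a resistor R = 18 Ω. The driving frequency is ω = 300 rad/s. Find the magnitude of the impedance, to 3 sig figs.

16.6 Ω

X_L = ωL = 17.1 Ω
X_C = 1/(ωC) = 60.6 Ω
Branch 1: Z₁ = R = 18.0 Ω
Branch 2 (series LC): Z₂ = j(X_L − X_C) = −j43.5 Ω
Parallel: Z = Z₁Z₂/(Z₁+Z₂), |Z| = 16.6 Ω, ∠Z = -22.5°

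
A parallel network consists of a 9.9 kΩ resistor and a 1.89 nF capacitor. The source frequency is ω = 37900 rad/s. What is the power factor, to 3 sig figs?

0.816

X_C = 1/(ωC) = 14000 Ω
Parallel: admittances add. Y = 1/R + jωC
Y = (0.000101 + j7.16e-05) S
|Y| = 0.000124 S → |Z| = 1/|Y| = 8080 Ω, ∠Z = −∠Y = -35.3°
cos φ = cos(-35.3°) = 0.816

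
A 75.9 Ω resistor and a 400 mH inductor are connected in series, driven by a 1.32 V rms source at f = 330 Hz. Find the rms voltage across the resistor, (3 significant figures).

0.120 V

ω = 2πf = 2073 rad/s
X_L = ωL = 829 Ω
Z = 75.9 + j829 Ω
|Z| = √(75.9² + 829²) = 833 Ω
I = V/|Z| = 1.58 mA
V_R = I·|Z_R| = 0.00158 × 75.9 = 0.120 V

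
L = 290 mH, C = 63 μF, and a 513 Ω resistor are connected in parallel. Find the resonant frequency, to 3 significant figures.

ω₀ = 1/√(LC) = 1/√(0.29 × 6.3e-05) = 234.0 rad/s
f₀ = ω₀/(2π) = 37.2 Hz

37.2 Hz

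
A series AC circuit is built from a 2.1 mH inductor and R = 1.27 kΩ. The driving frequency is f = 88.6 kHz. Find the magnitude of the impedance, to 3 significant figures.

1730 Ω

ω = 2πf = 556700 rad/s
X_L = ωL = 1170 Ω
Z = 1270 + j1170 Ω
|Z| = √(1270² + 1170²) = 1730 Ω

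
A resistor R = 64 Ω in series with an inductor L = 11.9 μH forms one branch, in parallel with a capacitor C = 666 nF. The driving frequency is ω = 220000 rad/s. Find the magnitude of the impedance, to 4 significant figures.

X_L = ωL = 2.618 Ω
X_C = 1/(ωC) = 6.825 Ω
Branch 1 (R+jX_L): Z₁ = 64.00 + j2.618 Ω, |Z₁| = 64.05 Ω
Branch 2 (−jX_C): Z₂ = −j6.825 Ω
Parallel: Z = Z₁Z₂/(Z₁+Z₂), |Z| = 6.816 Ω, ∠Z = -83.90°

6.816 Ω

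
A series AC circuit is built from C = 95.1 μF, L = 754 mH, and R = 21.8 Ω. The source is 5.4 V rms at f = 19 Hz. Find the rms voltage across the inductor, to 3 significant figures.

ω = 2πf = 119.4 rad/s
X_L = ωL = 90.0 Ω
X_C = 1/(ωC) = 88.1 Ω
Net reactance X = X_L − X_C = 1.93 Ω
Z = 21.8 + j1.93 Ω
|Z| = √(21.8² + 1.93²) = 21.9 Ω
I = V/|Z| = 247 mA
V_L = I·|Z_L| = 0.247 × 90.0 = 22.2 V

22.2 V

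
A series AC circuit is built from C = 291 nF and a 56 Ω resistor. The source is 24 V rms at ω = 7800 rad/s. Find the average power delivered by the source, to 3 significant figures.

164 mW

X_C = 1/(ωC) = 441 Ω
Z = 56.0 − j441 Ω
|Z| = √(56.0² + 441²) = 444 Ω
∠Z = arctan(-441/56.0) = -82.8°
I = V/|Z| = 54.0 mA
P = VI cos φ = 24 × 0.0540 × cos(-82.8°) = 164 mW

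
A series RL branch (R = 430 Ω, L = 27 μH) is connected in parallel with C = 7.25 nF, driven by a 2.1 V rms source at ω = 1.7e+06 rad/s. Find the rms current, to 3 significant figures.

25.8 mA

X_L = ωL = 45.9 Ω
X_C = 1/(ωC) = 81.1 Ω
Branch 1 (R+jX_L): Z₁ = 430 + j45.9 Ω, |Z₁| = 432 Ω
Branch 2 (−jX_C): Z₂ = −j81.1 Ω
Parallel: Z = Z₁Z₂/(Z₁+Z₂), |Z| = 81.3 Ω, ∠Z = -79.2°
I = V/|Z| = 2.1/81.3 = 25.8 mA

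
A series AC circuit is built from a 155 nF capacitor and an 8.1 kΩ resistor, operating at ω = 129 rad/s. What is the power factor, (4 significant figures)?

X_C = 1/(ωC) = 50010 Ω
Z = 8100 − j50010 Ω
|Z| = √(8100² + 50010²) = 50660 Ω
∠Z = arctan(-50010/8100) = -80.80°
cos φ = cos(-80.80°) = 0.1599

0.1599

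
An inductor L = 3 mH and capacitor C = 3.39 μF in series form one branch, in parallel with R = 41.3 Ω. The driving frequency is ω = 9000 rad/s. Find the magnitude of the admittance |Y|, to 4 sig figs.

174.8 mS

X_L = ωL = 27.00 Ω
X_C = 1/(ωC) = 32.78 Ω
Branch 1: Z₁ = R = 41.30 Ω
Branch 2 (series LC): Z₂ = j(X_L − X_C) = −j5.776 Ω
Parallel: Z = Z₁Z₂/(Z₁+Z₂), |Z| = 5.720 Ω, ∠Z = -82.04°
|Y| = 1/|Z| = 174.8 mS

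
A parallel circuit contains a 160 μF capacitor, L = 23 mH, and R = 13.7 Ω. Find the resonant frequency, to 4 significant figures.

82.97 Hz

ω₀ = 1/√(LC) = 1/√(0.023 × 0.00016) = 521.3 rad/s
f₀ = ω₀/(2π) = 82.97 Hz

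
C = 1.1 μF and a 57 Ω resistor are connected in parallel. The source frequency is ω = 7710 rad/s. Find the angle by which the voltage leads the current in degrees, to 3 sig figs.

X_C = 1/(ωC) = 118 Ω
Parallel: admittances add. Y = 1/R + jωC
Y = (0.0175 + j0.00848) S
|Y| = 0.0195 S → |Z| = 1/|Y| = 51.3 Ω, ∠Z = −∠Y = -25.8°

-25.8°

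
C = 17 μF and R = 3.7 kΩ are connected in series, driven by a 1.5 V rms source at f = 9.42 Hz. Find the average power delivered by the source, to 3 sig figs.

ω = 2πf = 59.19 rad/s
X_C = 1/(ωC) = 994 Ω
Z = 3700 − j994 Ω
|Z| = √(3700² + 994²) = 3830 Ω
∠Z = arctan(-994/3700) = -15.0°
I = V/|Z| = 392 μA
P = VI cos φ = 1.5 × 0.000392 × cos(-15.0°) = 567 μW

567 μW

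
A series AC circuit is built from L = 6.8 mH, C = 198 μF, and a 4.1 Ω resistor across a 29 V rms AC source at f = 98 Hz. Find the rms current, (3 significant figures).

5.05 A

ω = 2πf = 615.8 rad/s
X_L = ωL = 4.19 Ω
X_C = 1/(ωC) = 8.20 Ω
Net reactance X = X_L − X_C = -4.02 Ω
Z = 4.10 − j4.02 Ω
|Z| = √(4.10² + 4.02²) = 5.74 Ω
I = V/|Z| = 29/5.74 = 5.05 A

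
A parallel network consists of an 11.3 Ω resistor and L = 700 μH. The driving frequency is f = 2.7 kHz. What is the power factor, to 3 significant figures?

ω = 2πf = 16960 rad/s
X_L = ωL = 11.9 Ω
Parallel: admittances add. Y = 1/R + 1/(jωL)
Y = (0.0885 − j0.0842) S
|Y| = 0.122 S → |Z| = 1/|Y| = 8.19 Ω, ∠Z = −∠Y = 43.6°
cos φ = cos(43.6°) = 0.724

0.724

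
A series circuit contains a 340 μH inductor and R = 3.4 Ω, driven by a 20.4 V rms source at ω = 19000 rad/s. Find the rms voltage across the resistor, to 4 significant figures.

X_L = ωL = 6.460 Ω
Z = 3.400 + j6.460 Ω
|Z| = √(3.400² + 6.460²) = 7.300 Ω
I = V/|Z| = 2.794 A
V_R = I·|Z_R| = 2.794 × 3.400 = 9.501 V

9.501 V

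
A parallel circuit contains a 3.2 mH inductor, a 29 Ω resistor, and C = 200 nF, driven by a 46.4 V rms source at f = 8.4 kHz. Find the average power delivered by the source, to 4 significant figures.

74.24 W

ω = 2πf = 52780 rad/s
X_L = ωL = 168.9 Ω
X_C = 1/(ωC) = 94.74 Ω
Parallel: admittances add. Y = 1/R + 1/(jωL) + jωC
Y = (0.03448 + j0.004635) S
|Y| = 0.03479 S → |Z| = 1/|Y| = 28.74 Ω, ∠Z = −∠Y = -7.655°
I = V/|Z| = 1.614 A
P = VI cos φ = 46.4 × 1.614 × cos(-7.655°) = 74.24 W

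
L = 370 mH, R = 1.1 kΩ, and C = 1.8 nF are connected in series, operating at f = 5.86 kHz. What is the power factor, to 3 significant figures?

ω = 2πf = 36820 rad/s
X_L = ωL = 13600 Ω
X_C = 1/(ωC) = 15100 Ω
Net reactance X = X_L − X_C = -1470 Ω
Z = 1100 − j1470 Ω
|Z| = √(1100² + 1470²) = 1830 Ω
∠Z = arctan(-1470/1100) = -53.1°
cos φ = cos(-53.1°) = 0.600

0.600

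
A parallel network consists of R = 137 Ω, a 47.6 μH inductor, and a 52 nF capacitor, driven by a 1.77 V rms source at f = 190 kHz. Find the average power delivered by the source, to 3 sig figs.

ω = 2πf = 1.194e+06 rad/s
X_L = ωL = 56.8 Ω
X_C = 1/(ωC) = 16.1 Ω
Parallel: admittances add. Y = 1/R + 1/(jωL) + jωC
Y = (0.00730 + j0.0445) S
|Y| = 0.0451 S → |Z| = 1/|Y| = 22.2 Ω, ∠Z = −∠Y = -80.7°
I = V/|Z| = 79.8 mA
P = VI cos φ = 1.77 × 0.0798 × cos(-80.7°) = 22.9 mW

22.9 mW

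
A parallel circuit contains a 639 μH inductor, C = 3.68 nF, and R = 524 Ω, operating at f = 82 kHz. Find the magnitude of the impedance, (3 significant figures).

450 Ω

ω = 2πf = 515200 rad/s
X_L = ωL = 329 Ω
X_C = 1/(ωC) = 527 Ω
Parallel: admittances add. Y = 1/R + 1/(jωL) + jωC
Y = (0.00191 − j0.00114) S
|Y| = 0.00222 S → |Z| = 1/|Y| = 450 Ω, ∠Z = −∠Y = 30.9°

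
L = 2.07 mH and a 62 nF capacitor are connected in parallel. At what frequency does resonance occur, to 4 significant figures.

14.05 kHz

ω₀ = 1/√(LC) = 1/√(0.00207 × 6.2e-08) = 88270 rad/s
f₀ = ω₀/(2π) = 14.05 kHz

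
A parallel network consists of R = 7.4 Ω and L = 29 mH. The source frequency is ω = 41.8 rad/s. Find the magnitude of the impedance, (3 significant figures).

1.20 Ω

X_L = ωL = 1.21 Ω
Parallel: admittances add. Y = 1/R + 1/(jωL)
Y = (0.135 − j0.825) S
|Y| = 0.836 S → |Z| = 1/|Y| = 1.20 Ω, ∠Z = −∠Y = 80.7°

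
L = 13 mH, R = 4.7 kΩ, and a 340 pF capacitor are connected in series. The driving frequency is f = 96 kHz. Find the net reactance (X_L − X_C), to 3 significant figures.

ω = 2πf = 603200 rad/s
X_L = ωL = 7840 Ω
X_C = 1/(ωC) = 4880 Ω
X = 7840 − 4880 = 2970 Ω

2970 Ω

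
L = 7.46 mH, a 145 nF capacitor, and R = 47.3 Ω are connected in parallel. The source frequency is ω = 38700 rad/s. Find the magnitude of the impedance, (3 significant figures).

X_L = ωL = 289 Ω
X_C = 1/(ωC) = 178 Ω
Parallel: admittances add. Y = 1/R + 1/(jωL) + jωC
Y = (0.0211 + j0.00215) S
|Y| = 0.0213 S → |Z| = 1/|Y| = 47.1 Ω, ∠Z = −∠Y = -5.80°

47.1 Ω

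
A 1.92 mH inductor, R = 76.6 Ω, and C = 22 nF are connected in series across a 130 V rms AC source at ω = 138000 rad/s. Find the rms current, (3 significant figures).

1.30 A

X_L = ωL = 265 Ω
X_C = 1/(ωC) = 329 Ω
Net reactance X = X_L − X_C = -64.4 Ω
Z = 76.6 − j64.4 Ω
|Z| = √(76.6² + 64.4²) = 100 Ω
I = V/|Z| = 130/100 = 1.30 A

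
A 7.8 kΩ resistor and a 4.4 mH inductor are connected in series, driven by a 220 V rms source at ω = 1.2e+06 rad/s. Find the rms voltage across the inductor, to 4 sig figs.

123.3 V

X_L = ωL = 5280 Ω
Z = 7800 + j5280 Ω
|Z| = √(7800² + 5280²) = 9419 Ω
I = V/|Z| = 23.36 mA
V_L = I·|Z_L| = 0.02336 × 5280 = 123.3 V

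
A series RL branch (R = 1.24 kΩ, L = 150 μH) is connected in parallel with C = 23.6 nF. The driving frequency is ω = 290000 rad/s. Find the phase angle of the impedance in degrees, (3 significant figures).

-83.3°

X_L = ωL = 43.5 Ω
X_C = 1/(ωC) = 146 Ω
Branch 1 (R+jX_L): Z₁ = 1240 + j43.5 Ω, |Z₁| = 1240 Ω
Branch 2 (−jX_C): Z₂ = −j146 Ω
Parallel: Z = Z₁Z₂/(Z₁+Z₂), |Z| = 146 Ω, ∠Z = -83.3°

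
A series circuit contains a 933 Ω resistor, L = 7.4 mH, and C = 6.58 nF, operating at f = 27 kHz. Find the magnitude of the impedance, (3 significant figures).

ω = 2πf = 169600 rad/s
X_L = ωL = 1260 Ω
X_C = 1/(ωC) = 896 Ω
Net reactance X = X_L − X_C = 360 Ω
Z = 933 + j360 Ω
|Z| = √(933² + 360²) = 1000 Ω

1000 Ω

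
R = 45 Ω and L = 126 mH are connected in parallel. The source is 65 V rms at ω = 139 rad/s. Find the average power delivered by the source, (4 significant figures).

X_L = ωL = 17.51 Ω
Parallel: admittances add. Y = 1/R + 1/(jωL)
Y = (0.02222 − j0.05710) S
|Y| = 0.06127 S → |Z| = 1/|Y| = 16.32 Ω, ∠Z = −∠Y = 68.73°
I = V/|Z| = 3.982 A
P = VI cos φ = 65 × 3.982 × cos(68.73°) = 93.89 W

93.89 W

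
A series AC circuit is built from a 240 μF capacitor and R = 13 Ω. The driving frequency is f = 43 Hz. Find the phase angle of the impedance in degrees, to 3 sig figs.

ω = 2πf = 270.2 rad/s
X_C = 1/(ωC) = 15.4 Ω
Z = 13.0 − j15.4 Ω
|Z| = √(13.0² + 15.4²) = 20.2 Ω
∠Z = arctan(-15.4/13.0) = -49.9°

-49.9°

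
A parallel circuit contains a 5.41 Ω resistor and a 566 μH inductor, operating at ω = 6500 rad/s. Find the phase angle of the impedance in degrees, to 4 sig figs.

X_L = ωL = 3.679 Ω
Parallel: admittances add. Y = 1/R + 1/(jωL)
Y = (0.1848 − j0.2718) S
|Y| = 0.3287 S → |Z| = 1/|Y| = 3.042 Ω, ∠Z = −∠Y = 55.78°

55.78°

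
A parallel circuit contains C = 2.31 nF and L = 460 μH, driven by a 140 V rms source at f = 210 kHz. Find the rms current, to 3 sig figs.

ω = 2πf = 1.319e+06 rad/s
X_L = ωL = 607 Ω
X_C = 1/(ωC) = 328 Ω
Parallel: admittances add. Y = 1/(jωL) + jωC
Y = (0 + j0.00140) S
|Y| = 0.00140 S → |Z| = 1/|Y| = 714 Ω, ∠Z = −∠Y = -90.0°
I = V/|Z| = 140/714 = 196 mA

196 mA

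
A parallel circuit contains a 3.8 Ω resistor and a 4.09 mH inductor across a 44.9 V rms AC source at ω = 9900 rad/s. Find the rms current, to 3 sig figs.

11.9 A

X_L = ωL = 40.5 Ω
Parallel: admittances add. Y = 1/R + 1/(jωL)
Y = (0.263 − j0.0247) S
|Y| = 0.264 S → |Z| = 1/|Y| = 3.78 Ω, ∠Z = −∠Y = 5.36°
I = V/|Z| = 44.9/3.78 = 11.9 A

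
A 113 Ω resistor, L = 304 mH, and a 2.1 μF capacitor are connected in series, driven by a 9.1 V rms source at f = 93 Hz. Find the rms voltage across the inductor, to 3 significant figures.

ω = 2πf = 584.3 rad/s
X_L = ωL = 178 Ω
X_C = 1/(ωC) = 815 Ω
Net reactance X = X_L − X_C = -637 Ω
Z = 113 − j637 Ω
|Z| = √(113² + 637²) = 647 Ω
I = V/|Z| = 14.1 mA
V_L = I·|Z_L| = 0.0141 × 178 = 2.50 V

2.50 V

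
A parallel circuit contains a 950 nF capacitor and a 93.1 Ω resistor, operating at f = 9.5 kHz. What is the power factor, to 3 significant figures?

0.186

ω = 2πf = 59690 rad/s
X_C = 1/(ωC) = 17.6 Ω
Parallel: admittances add. Y = 1/R + jωC
Y = (0.0107 + j0.0567) S
|Y| = 0.0577 S → |Z| = 1/|Y| = 17.3 Ω, ∠Z = −∠Y = -79.3°
cos φ = cos(-79.3°) = 0.186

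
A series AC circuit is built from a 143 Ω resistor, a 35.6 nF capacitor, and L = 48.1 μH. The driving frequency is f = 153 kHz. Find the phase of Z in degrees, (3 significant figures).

6.79°

ω = 2πf = 961300 rad/s
X_L = ωL = 46.2 Ω
X_C = 1/(ωC) = 29.2 Ω
Net reactance X = X_L − X_C = 17.0 Ω
Z = 143 + j17.0 Ω
|Z| = √(143² + 17.0²) = 144 Ω
∠Z = arctan(17.0/143) = 6.79°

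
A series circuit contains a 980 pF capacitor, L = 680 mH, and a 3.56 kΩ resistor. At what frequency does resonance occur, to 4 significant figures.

6.165 kHz

ω₀ = 1/√(LC) = 1/√(0.68 × 9.8e-10) = 38740 rad/s
f₀ = ω₀/(2π) = 6.165 kHz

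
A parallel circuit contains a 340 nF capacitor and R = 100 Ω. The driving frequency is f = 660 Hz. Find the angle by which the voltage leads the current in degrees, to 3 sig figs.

ω = 2πf = 4147 rad/s
X_C = 1/(ωC) = 709 Ω
Parallel: admittances add. Y = 1/R + jωC
Y = (0.0100 + j0.00141) S
|Y| = 0.0101 S → |Z| = 1/|Y| = 99.0 Ω, ∠Z = −∠Y = -8.03°

-8.03°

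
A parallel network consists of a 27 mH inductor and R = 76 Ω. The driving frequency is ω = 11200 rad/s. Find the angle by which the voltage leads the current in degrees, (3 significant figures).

14.1°

X_L = ωL = 302 Ω
Parallel: admittances add. Y = 1/R + 1/(jωL)
Y = (0.0132 − j0.00331) S
|Y| = 0.0136 S → |Z| = 1/|Y| = 73.7 Ω, ∠Z = −∠Y = 14.1°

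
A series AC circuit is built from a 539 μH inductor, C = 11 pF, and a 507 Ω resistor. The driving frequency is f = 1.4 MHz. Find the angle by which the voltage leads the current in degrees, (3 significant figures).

-84.8°

ω = 2πf = 8.796e+06 rad/s
X_L = ωL = 4740 Ω
X_C = 1/(ωC) = 10300 Ω
Net reactance X = X_L − X_C = -5590 Ω
Z = 507 − j5590 Ω
|Z| = √(507² + 5590²) = 5620 Ω
∠Z = arctan(-5590/507) = -84.8°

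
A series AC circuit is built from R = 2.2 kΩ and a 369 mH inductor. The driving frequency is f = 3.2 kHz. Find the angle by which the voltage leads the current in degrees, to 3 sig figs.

ω = 2πf = 20110 rad/s
X_L = ωL = 7420 Ω
Z = 2200 + j7420 Ω
|Z| = √(2200² + 7420²) = 7740 Ω
∠Z = arctan(7420/2200) = 73.5°

73.5°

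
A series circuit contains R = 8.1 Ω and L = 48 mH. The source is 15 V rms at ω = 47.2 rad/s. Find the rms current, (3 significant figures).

1.78 A

X_L = ωL = 2.27 Ω
Z = 8.10 + j2.27 Ω
|Z| = √(8.10² + 2.27²) = 8.41 Ω
I = V/|Z| = 15/8.41 = 1.78 A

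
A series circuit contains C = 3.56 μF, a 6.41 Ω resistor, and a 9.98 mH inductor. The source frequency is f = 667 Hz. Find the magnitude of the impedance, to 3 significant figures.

ω = 2πf = 4191 rad/s
X_L = ωL = 41.8 Ω
X_C = 1/(ωC) = 67.0 Ω
Net reactance X = X_L − X_C = -25.2 Ω
Z = 6.41 − j25.2 Ω
|Z| = √(6.41² + 25.2²) = 26.0 Ω

26.0 Ω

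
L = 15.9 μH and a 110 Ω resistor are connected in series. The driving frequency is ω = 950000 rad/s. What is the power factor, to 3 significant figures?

X_L = ωL = 15.1 Ω
Z = 110 + j15.1 Ω
|Z| = √(110² + 15.1²) = 111 Ω
∠Z = arctan(15.1/110) = 7.82°
cos φ = cos(7.82°) = 0.991

0.991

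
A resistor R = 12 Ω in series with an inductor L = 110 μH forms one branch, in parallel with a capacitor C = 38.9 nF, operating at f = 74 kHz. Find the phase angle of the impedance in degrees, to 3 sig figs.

5.85°

ω = 2πf = 465000 rad/s
X_L = ωL = 51.1 Ω
X_C = 1/(ωC) = 55.3 Ω
Branch 1 (R+jX_L): Z₁ = 12.0 + j51.1 Ω, |Z₁| = 52.5 Ω
Branch 2 (−jX_C): Z₂ = −j55.3 Ω
Parallel: Z = Z₁Z₂/(Z₁+Z₂), |Z| = 229 Ω, ∠Z = 5.85°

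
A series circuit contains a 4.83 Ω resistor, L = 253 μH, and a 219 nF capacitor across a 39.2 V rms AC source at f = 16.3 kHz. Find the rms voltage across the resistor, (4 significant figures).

ω = 2πf = 102400 rad/s
X_L = ωL = 25.91 Ω
X_C = 1/(ωC) = 44.58 Ω
Net reactance X = X_L − X_C = -18.67 Ω
Z = 4.830 − j18.67 Ω
|Z| = √(4.830² + 18.67²) = 19.29 Ω
I = V/|Z| = 2.032 A
V_R = I·|Z_R| = 2.032 × 4.830 = 9.816 V

9.816 V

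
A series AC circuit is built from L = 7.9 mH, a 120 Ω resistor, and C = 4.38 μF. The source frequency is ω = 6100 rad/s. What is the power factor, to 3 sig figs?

X_L = ωL = 48.2 Ω
X_C = 1/(ωC) = 37.4 Ω
Net reactance X = X_L − X_C = 10.8 Ω
Z = 120 + j10.8 Ω
|Z| = √(120² + 10.8²) = 120 Ω
∠Z = arctan(10.8/120) = 5.12°
cos φ = cos(5.12°) = 0.996

0.996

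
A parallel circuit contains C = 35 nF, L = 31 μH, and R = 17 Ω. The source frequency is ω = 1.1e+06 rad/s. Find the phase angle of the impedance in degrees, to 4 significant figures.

X_L = ωL = 34.10 Ω
X_C = 1/(ωC) = 25.97 Ω
Parallel: admittances add. Y = 1/R + 1/(jωL) + jωC
Y = (0.05882 + j0.009174) S
|Y| = 0.05953 S → |Z| = 1/|Y| = 16.80 Ω, ∠Z = −∠Y = -8.865°

-8.865°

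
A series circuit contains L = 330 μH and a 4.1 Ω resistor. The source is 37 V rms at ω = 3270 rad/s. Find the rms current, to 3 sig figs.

X_L = ωL = 1.08 Ω
Z = 4.10 + j1.08 Ω
|Z| = √(4.10² + 1.08²) = 4.24 Ω
I = V/|Z| = 37/4.24 = 8.73 A

8.73 A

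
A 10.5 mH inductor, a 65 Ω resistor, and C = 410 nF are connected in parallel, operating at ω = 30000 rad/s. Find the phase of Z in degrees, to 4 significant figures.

-30.67°

X_L = ωL = 315.0 Ω
X_C = 1/(ωC) = 81.30 Ω
Parallel: admittances add. Y = 1/R + 1/(jωL) + jωC
Y = (0.01538 + j0.009125) S
|Y| = 0.01789 S → |Z| = 1/|Y| = 55.91 Ω, ∠Z = −∠Y = -30.67°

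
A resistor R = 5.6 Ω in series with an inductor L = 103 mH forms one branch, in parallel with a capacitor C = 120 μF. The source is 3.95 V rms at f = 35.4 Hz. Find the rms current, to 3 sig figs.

69.7 mA

ω = 2πf = 222.4 rad/s
X_L = ωL = 22.9 Ω
X_C = 1/(ωC) = 37.5 Ω
Branch 1 (R+jX_L): Z₁ = 5.60 + j22.9 Ω, |Z₁| = 23.6 Ω
Branch 2 (−jX_C): Z₂ = −j37.5 Ω
Parallel: Z = Z₁Z₂/(Z₁+Z₂), |Z| = 56.7 Ω, ∠Z = 55.2°
I = V/|Z| = 3.95/56.7 = 69.7 mA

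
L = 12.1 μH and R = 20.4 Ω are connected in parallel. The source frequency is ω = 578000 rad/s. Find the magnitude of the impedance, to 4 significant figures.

X_L = ωL = 6.994 Ω
Parallel: admittances add. Y = 1/R + 1/(jωL)
Y = (0.04902 − j0.1430) S
|Y| = 0.1512 S → |Z| = 1/|Y| = 6.616 Ω, ∠Z = −∠Y = 71.08°

6.616 Ω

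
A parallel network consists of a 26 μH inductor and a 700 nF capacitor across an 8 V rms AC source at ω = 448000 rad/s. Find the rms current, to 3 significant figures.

X_L = ωL = 11.6 Ω
X_C = 1/(ωC) = 3.19 Ω
Parallel: admittances add. Y = 1/(jωL) + jωC
Y = (0 + j0.228) S
|Y| = 0.228 S → |Z| = 1/|Y| = 4.39 Ω, ∠Z = −∠Y = -90.0°
I = V/|Z| = 8/4.39 = 1.82 A

1.82 A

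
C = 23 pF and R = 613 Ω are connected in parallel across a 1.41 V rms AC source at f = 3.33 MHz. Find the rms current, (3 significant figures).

ω = 2πf = 2.092e+07 rad/s
X_C = 1/(ωC) = 2080 Ω
Parallel: admittances add. Y = 1/R + jωC
Y = (0.00163 + j0.000481) S
|Y| = 0.00170 S → |Z| = 1/|Y| = 588 Ω, ∠Z = −∠Y = -16.4°
I = V/|Z| = 1.41/588 = 2.40 mA

2.40 mA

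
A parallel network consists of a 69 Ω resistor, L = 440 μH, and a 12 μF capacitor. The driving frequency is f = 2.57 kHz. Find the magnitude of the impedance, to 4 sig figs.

18.19 Ω

ω = 2πf = 16150 rad/s
X_L = ωL = 7.105 Ω
X_C = 1/(ωC) = 5.161 Ω
Parallel: admittances add. Y = 1/R + 1/(jωL) + jωC
Y = (0.01449 + j0.05303) S
|Y| = 0.05497 S → |Z| = 1/|Y| = 18.19 Ω, ∠Z = −∠Y = -74.71°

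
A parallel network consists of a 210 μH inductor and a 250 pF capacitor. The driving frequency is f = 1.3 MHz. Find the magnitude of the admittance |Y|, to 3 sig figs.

1.46 mS

ω = 2πf = 8.168e+06 rad/s
X_L = ωL = 1720 Ω
X_C = 1/(ωC) = 490 Ω
Parallel: admittances add. Y = 1/(jωL) + jωC
Y = (0 + j0.00146) S
|Y| = 0.00146 S → |Z| = 1/|Y| = 685 Ω, ∠Z = −∠Y = -90.0°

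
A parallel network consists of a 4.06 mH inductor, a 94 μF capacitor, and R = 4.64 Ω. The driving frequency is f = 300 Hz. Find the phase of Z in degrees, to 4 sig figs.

-12.18°

ω = 2πf = 1885 rad/s
X_L = ωL = 7.653 Ω
X_C = 1/(ωC) = 5.644 Ω
Parallel: admittances add. Y = 1/R + 1/(jωL) + jωC
Y = (0.2155 + j0.04652) S
|Y| = 0.2205 S → |Z| = 1/|Y| = 4.536 Ω, ∠Z = −∠Y = -12.18°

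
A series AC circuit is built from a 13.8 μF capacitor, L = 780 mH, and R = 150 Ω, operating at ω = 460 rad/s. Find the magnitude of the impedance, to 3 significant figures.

251 Ω

X_L = ωL = 359 Ω
X_C = 1/(ωC) = 158 Ω
Net reactance X = X_L − X_C = 201 Ω
Z = 150 + j201 Ω
|Z| = √(150² + 201²) = 251 Ω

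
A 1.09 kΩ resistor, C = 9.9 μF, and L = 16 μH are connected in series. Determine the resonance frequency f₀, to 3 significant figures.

ω₀ = 1/√(LC) = 1/√(1.6e-05 × 9.9e-06) = 79460 rad/s
f₀ = ω₀/(2π) = 12.6 kHz

12.6 kHz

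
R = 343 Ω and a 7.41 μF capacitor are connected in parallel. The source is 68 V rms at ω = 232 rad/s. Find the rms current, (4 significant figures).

X_C = 1/(ωC) = 581.7 Ω
Parallel: admittances add. Y = 1/R + jωC
Y = (0.002915 + j0.001719) S
|Y| = 0.003385 S → |Z| = 1/|Y| = 295.5 Ω, ∠Z = −∠Y = -30.53°
I = V/|Z| = 68/295.5 = 230.1 mA

230.1 mA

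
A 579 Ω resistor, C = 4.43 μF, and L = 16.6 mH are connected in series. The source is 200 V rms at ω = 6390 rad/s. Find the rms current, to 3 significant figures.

X_L = ωL = 106 Ω
X_C = 1/(ωC) = 35.3 Ω
Net reactance X = X_L − X_C = 70.7 Ω
Z = 579 + j70.7 Ω
|Z| = √(579² + 70.7²) = 583 Ω
I = V/|Z| = 200/583 = 343 mA

343 mA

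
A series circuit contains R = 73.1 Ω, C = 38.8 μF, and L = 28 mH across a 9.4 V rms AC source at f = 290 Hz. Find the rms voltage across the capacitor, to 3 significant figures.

1.62 V

ω = 2πf = 1822 rad/s
X_L = ωL = 51.0 Ω
X_C = 1/(ωC) = 14.1 Ω
Net reactance X = X_L − X_C = 36.9 Ω
Z = 73.1 + j36.9 Ω
|Z| = √(73.1² + 36.9²) = 81.9 Ω
I = V/|Z| = 115 mA
V_C = I·|Z_C| = 0.115 × 14.1 = 1.62 V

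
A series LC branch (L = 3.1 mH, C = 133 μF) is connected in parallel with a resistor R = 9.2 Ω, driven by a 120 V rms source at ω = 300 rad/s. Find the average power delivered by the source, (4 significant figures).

X_L = ωL = 0.9300 Ω
X_C = 1/(ωC) = 25.06 Ω
Branch 1: Z₁ = R = 9.200 Ω
Branch 2 (series LC): Z₂ = j(X_L − X_C) = −j24.13 Ω
Parallel: Z = Z₁Z₂/(Z₁+Z₂), |Z| = 8.597 Ω, ∠Z = -20.87°
I = V/|Z| = 13.96 A
P = VI cos φ = 120 × 13.96 × cos(-20.87°) = 1.565 kW

1.565 kW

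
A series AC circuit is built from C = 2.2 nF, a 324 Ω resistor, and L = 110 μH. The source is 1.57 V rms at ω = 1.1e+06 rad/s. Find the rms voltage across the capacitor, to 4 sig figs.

X_L = ωL = 121.0 Ω
X_C = 1/(ωC) = 413.2 Ω
Net reactance X = X_L − X_C = -292.2 Ω
Z = 324.0 − j292.2 Ω
|Z| = √(324.0² + 292.2²) = 436.3 Ω
I = V/|Z| = 3.598 mA
V_C = I·|Z_C| = 0.003598 × 413.2 = 1.487 V

1.487 V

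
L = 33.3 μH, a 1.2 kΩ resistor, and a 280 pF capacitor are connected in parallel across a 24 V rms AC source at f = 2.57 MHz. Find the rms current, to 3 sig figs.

66.9 mA

ω = 2πf = 1.615e+07 rad/s
X_L = ωL = 538 Ω
X_C = 1/(ωC) = 221 Ω
Parallel: admittances add. Y = 1/R + 1/(jωL) + jωC
Y = (0.000833 + j0.00266) S
|Y| = 0.00279 S → |Z| = 1/|Y| = 359 Ω, ∠Z = −∠Y = -72.6°
I = V/|Z| = 24/359 = 66.9 mA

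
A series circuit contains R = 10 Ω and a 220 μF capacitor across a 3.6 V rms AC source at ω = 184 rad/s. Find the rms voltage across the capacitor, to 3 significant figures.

3.34 V

X_C = 1/(ωC) = 24.7 Ω
Z = 10.0 − j24.7 Ω
|Z| = √(10.0² + 24.7²) = 26.7 Ω
I = V/|Z| = 135 mA
V_C = I·|Z_C| = 0.135 × 24.7 = 3.34 V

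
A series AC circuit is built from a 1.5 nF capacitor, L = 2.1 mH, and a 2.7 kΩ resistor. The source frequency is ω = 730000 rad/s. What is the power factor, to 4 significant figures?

0.9747

X_L = ωL = 1533 Ω
X_C = 1/(ωC) = 913.2 Ω
Net reactance X = X_L − X_C = 619.8 Ω
Z = 2700 + j619.8 Ω
|Z| = √(2700² + 619.8²) = 2770 Ω
∠Z = arctan(619.8/2700) = 12.93°
cos φ = cos(12.93°) = 0.9747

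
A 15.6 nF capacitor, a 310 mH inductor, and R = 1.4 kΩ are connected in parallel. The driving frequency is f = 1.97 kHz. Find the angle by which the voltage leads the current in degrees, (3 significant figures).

ω = 2πf = 12380 rad/s
X_L = ωL = 3840 Ω
X_C = 1/(ωC) = 5180 Ω
Parallel: admittances add. Y = 1/R + 1/(jωL) + jωC
Y = (0.000714 − j6.75e-05) S
|Y| = 0.000717 S → |Z| = 1/|Y| = 1390 Ω, ∠Z = −∠Y = 5.40°

5.40°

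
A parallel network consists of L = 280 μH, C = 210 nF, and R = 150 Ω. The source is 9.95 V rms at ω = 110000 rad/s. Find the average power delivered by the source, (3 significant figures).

X_L = ωL = 30.8 Ω
X_C = 1/(ωC) = 43.3 Ω
Parallel: admittances add. Y = 1/R + 1/(jωL) + jωC
Y = (0.00667 − j0.00937) S
|Y| = 0.0115 S → |Z| = 1/|Y| = 87.0 Ω, ∠Z = −∠Y = 54.6°
I = V/|Z| = 114 mA
P = VI cos φ = 9.95 × 0.114 × cos(54.6°) = 660 mW

660 mW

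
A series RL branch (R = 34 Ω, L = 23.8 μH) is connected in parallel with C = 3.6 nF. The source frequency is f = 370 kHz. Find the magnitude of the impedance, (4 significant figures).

ω = 2πf = 2.325e+06 rad/s
X_L = ωL = 55.33 Ω
X_C = 1/(ωC) = 119.5 Ω
Branch 1 (R+jX_L): Z₁ = 34.00 + j55.33 Ω, |Z₁| = 64.94 Ω
Branch 2 (−jX_C): Z₂ = −j119.5 Ω
Parallel: Z = Z₁Z₂/(Z₁+Z₂), |Z| = 106.9 Ω, ∠Z = 30.51°

106.9 Ω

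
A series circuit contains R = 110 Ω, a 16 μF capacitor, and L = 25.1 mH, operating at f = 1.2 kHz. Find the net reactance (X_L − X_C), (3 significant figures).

181 Ω

ω = 2πf = 7540 rad/s
X_L = ωL = 189 Ω
X_C = 1/(ωC) = 8.29 Ω
X = 189 − 8.29 = 181 Ω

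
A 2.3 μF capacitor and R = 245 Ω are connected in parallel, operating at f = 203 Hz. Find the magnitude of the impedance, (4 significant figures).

198.9 Ω

ω = 2πf = 1275 rad/s
X_C = 1/(ωC) = 340.9 Ω
Parallel: admittances add. Y = 1/R + jωC
Y = (0.004082 + j0.002934) S
|Y| = 0.005027 S → |Z| = 1/|Y| = 198.9 Ω, ∠Z = −∠Y = -35.71°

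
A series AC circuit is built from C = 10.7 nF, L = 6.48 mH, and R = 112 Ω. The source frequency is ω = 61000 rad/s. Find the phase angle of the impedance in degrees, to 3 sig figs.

-84.4°

X_L = ωL = 395 Ω
X_C = 1/(ωC) = 1530 Ω
Net reactance X = X_L − X_C = -1140 Ω
Z = 112 − j1140 Ω
|Z| = √(112² + 1140²) = 1140 Ω
∠Z = arctan(-1140/112) = -84.4°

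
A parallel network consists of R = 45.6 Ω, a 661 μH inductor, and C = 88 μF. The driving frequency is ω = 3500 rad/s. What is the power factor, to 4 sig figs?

0.1738

X_L = ωL = 2.313 Ω
X_C = 1/(ωC) = 3.247 Ω
Parallel: admittances add. Y = 1/R + 1/(jωL) + jωC
Y = (0.02193 − j0.1242) S
|Y| = 0.1262 S → |Z| = 1/|Y| = 7.926 Ω, ∠Z = −∠Y = 79.99°
cos φ = cos(79.99°) = 0.1738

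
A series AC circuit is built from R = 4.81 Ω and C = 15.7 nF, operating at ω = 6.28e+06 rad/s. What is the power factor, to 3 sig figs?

0.429

X_C = 1/(ωC) = 10.1 Ω
Z = 4.81 − j10.1 Ω
|Z| = √(4.81² + 10.1²) = 11.2 Ω
∠Z = arctan(-10.1/4.81) = -64.6°
cos φ = cos(-64.6°) = 0.429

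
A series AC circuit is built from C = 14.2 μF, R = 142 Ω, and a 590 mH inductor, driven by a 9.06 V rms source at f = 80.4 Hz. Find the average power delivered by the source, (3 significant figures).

257 mW

ω = 2πf = 505.2 rad/s
X_L = ωL = 298 Ω
X_C = 1/(ωC) = 139 Ω
Net reactance X = X_L − X_C = 159 Ω
Z = 142 + j159 Ω
|Z| = √(142² + 159²) = 213 Ω
∠Z = arctan(159/142) = 48.2°
I = V/|Z| = 42.6 mA
P = VI cos φ = 9.06 × 0.0426 × cos(48.2°) = 257 mW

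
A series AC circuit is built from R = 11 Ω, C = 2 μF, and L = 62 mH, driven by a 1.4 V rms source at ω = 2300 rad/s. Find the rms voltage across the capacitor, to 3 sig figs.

4.03 V

X_L = ωL = 143 Ω
X_C = 1/(ωC) = 217 Ω
Net reactance X = X_L − X_C = -74.8 Ω
Z = 11.0 − j74.8 Ω
|Z| = √(11.0² + 74.8²) = 75.6 Ω
I = V/|Z| = 18.5 mA
V_C = I·|Z_C| = 0.0185 × 217 = 4.03 V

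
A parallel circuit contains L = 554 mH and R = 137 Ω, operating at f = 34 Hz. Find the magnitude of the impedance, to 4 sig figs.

ω = 2πf = 213.6 rad/s
X_L = ωL = 118.4 Ω
Parallel: admittances add. Y = 1/R + 1/(jωL)
Y = (0.007299 − j0.008450) S
|Y| = 0.01117 S → |Z| = 1/|Y| = 89.56 Ω, ∠Z = −∠Y = 49.18°

89.56 Ω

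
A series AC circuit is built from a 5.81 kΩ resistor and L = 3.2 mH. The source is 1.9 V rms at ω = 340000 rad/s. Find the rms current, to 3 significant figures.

X_L = ωL = 1090 Ω
Z = 5810 + j1090 Ω
|Z| = √(5810² + 1090²) = 5910 Ω
I = V/|Z| = 1.9/5910 = 321 μA

321 μA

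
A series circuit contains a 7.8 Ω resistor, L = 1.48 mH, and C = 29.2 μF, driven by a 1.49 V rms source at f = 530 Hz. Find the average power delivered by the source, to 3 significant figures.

193 mW

ω = 2πf = 3330 rad/s
X_L = ωL = 4.93 Ω
X_C = 1/(ωC) = 10.3 Ω
Net reactance X = X_L − X_C = -5.36 Ω
Z = 7.80 − j5.36 Ω
|Z| = √(7.80² + 5.36²) = 9.46 Ω
∠Z = arctan(-5.36/7.80) = -34.5°
I = V/|Z| = 157 mA
P = VI cos φ = 1.49 × 0.157 × cos(-34.5°) = 193 mW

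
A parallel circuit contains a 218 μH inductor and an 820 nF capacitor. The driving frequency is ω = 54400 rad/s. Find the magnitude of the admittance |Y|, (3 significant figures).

X_L = ωL = 11.9 Ω
X_C = 1/(ωC) = 22.4 Ω
Parallel: admittances add. Y = 1/(jωL) + jωC
Y = (0 − j0.0397) S
|Y| = 0.0397 S → |Z| = 1/|Y| = 25.2 Ω, ∠Z = −∠Y = 90.0°

39.7 mS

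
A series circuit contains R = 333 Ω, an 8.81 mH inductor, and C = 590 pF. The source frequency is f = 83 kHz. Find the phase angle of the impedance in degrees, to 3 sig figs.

ω = 2πf = 521500 rad/s
X_L = ωL = 4590 Ω
X_C = 1/(ωC) = 3250 Ω
Net reactance X = X_L − X_C = 1340 Ω
Z = 333 + j1340 Ω
|Z| = √(333² + 1340²) = 1390 Ω
∠Z = arctan(1340/333) = 76.1°

76.1°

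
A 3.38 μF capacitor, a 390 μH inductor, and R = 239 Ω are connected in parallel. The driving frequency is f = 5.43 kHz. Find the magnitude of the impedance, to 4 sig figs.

ω = 2πf = 34120 rad/s
X_L = ωL = 13.31 Ω
X_C = 1/(ωC) = 8.672 Ω
Parallel: admittances add. Y = 1/R + 1/(jωL) + jωC
Y = (0.004184 + j0.04016) S
|Y| = 0.04038 S → |Z| = 1/|Y| = 24.76 Ω, ∠Z = −∠Y = -84.05°

24.76 Ω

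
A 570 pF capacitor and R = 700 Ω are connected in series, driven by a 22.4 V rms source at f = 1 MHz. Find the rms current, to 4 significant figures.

29.72 mA

ω = 2πf = 6.283e+06 rad/s
X_C = 1/(ωC) = 279.2 Ω
Z = 700.0 − j279.2 Ω
|Z| = √(700.0² + 279.2²) = 753.6 Ω
I = V/|Z| = 22.4/753.6 = 29.72 mA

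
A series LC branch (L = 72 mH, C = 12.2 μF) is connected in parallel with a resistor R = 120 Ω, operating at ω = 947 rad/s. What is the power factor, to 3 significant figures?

X_L = ωL = 68.2 Ω
X_C = 1/(ωC) = 86.6 Ω
Branch 1: Z₁ = R = 120 Ω
Branch 2 (series LC): Z₂ = j(X_L − X_C) = −j18.4 Ω
Parallel: Z = Z₁Z₂/(Z₁+Z₂), |Z| = 18.2 Ω, ∠Z = -81.3°
cos φ = cos(-81.3°) = 0.151

0.151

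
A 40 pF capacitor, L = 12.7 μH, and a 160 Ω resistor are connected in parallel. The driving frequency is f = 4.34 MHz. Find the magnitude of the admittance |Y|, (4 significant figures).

6.503 mS

ω = 2πf = 2.727e+07 rad/s
X_L = ωL = 346.3 Ω
X_C = 1/(ωC) = 916.8 Ω
Parallel: admittances add. Y = 1/R + 1/(jωL) + jωC
Y = (0.006250 − j0.001797) S
|Y| = 0.006503 S → |Z| = 1/|Y| = 153.8 Ω, ∠Z = −∠Y = 16.04°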